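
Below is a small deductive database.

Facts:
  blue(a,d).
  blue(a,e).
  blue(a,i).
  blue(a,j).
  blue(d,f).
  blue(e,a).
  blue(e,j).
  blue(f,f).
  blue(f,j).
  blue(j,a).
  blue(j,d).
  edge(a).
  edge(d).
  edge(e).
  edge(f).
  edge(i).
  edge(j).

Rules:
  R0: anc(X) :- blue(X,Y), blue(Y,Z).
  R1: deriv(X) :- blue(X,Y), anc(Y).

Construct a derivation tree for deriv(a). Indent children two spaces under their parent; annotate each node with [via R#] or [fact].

round 1: derive anc(a) via R0 from blue(a,d), blue(d,f)
round 1: derive anc(d) via R0 from blue(d,f), blue(f,f)
round 1: derive anc(e) via R0 from blue(e,a), blue(a,d)
round 1: derive anc(f) via R0 from blue(f,f), blue(f,f)
round 1: derive anc(j) via R0 from blue(j,a), blue(a,d)
round 2: derive deriv(a) via R1 from blue(a,d), anc(d)
round 2: derive deriv(d) via R1 from blue(d,f), anc(f)
round 2: derive deriv(e) via R1 from blue(e,a), anc(a)
round 2: derive deriv(f) via R1 from blue(f,f), anc(f)
round 2: derive deriv(j) via R1 from blue(j,a), anc(a)

deriv(a)  [via R1]
  blue(a,d)  [fact]
  anc(d)  [via R0]
    blue(d,f)  [fact]
    blue(f,f)  [fact]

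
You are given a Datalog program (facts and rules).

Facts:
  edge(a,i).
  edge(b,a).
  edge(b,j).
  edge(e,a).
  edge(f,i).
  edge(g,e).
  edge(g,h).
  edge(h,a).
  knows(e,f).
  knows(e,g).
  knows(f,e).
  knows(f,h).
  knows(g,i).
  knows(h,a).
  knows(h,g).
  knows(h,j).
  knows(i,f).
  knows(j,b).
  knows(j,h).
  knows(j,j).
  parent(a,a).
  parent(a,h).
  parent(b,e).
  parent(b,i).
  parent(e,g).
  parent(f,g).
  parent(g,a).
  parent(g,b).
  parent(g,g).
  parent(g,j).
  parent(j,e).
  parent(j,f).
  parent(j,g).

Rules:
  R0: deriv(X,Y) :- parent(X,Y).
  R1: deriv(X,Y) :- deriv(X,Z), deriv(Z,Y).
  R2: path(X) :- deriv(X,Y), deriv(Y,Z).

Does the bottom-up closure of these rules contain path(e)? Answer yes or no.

round 1: derive deriv(a,a) via R0 from parent(a,a)
round 1: derive deriv(a,h) via R0 from parent(a,h)
round 1: derive deriv(b,e) via R0 from parent(b,e)
round 1: derive deriv(b,i) via R0 from parent(b,i)
round 1: derive deriv(e,g) via R0 from parent(e,g)
round 1: derive deriv(f,g) via R0 from parent(f,g)
round 1: derive deriv(g,a) via R0 from parent(g,a)
round 1: derive deriv(g,b) via R0 from parent(g,b)
round 1: derive deriv(g,g) via R0 from parent(g,g)
round 1: derive deriv(g,j) via R0 from parent(g,j)
round 1: derive deriv(j,e) via R0 from parent(j,e)
round 1: derive deriv(j,f) via R0 from parent(j,f)
round 1: derive deriv(j,g) via R0 from parent(j,g)
round 2: derive deriv(b,g) via R1 from deriv(b,e), deriv(e,g)
round 2: derive deriv(e,a) via R1 from deriv(e,g), deriv(g,a)
round 2: derive deriv(e,b) via R1 from deriv(e,g), deriv(g,b)
round 2: derive deriv(e,j) via R1 from deriv(e,g), deriv(g,j)
round 2: derive deriv(f,a) via R1 from deriv(f,g), deriv(g,a)
round 2: derive deriv(f,b) via R1 from deriv(f,g), deriv(g,b)
round 2: derive deriv(f,j) via R1 from deriv(f,g), deriv(g,j)
round 2: derive deriv(g,e) via R1 from deriv(g,b), deriv(b,e)
round 2: derive deriv(g,f) via R1 from deriv(g,j), deriv(j,f)
round 2: derive deriv(g,h) via R1 from deriv(g,a), deriv(a,h)
round 2: derive deriv(g,i) via R1 from deriv(g,b), deriv(b,i)
round 2: derive deriv(j,a) via R1 from deriv(j,g), deriv(g,a)
round 2: derive deriv(j,b) via R1 from deriv(j,g), deriv(g,b)
round 2: derive deriv(j,j) via R1 from deriv(j,g), deriv(g,j)
round 2: derive path(a) via R2 from deriv(a,a), deriv(a,a)
round 2: derive path(b) via R2 from deriv(b,e), deriv(e,g)
round 2: derive path(e) via R2 from deriv(e,g), deriv(g,a)
round 2: derive path(f) via R2 from deriv(f,g), deriv(g,a)
round 2: derive path(g) via R2 from deriv(g,a), deriv(a,a)
round 2: derive path(j) via R2 from deriv(j,e), deriv(e,g)
round 3: derive deriv(b,a) via R1 from deriv(b,e), deriv(e,a)
round 3: derive deriv(b,b) via R1 from deriv(b,e), deriv(e,b)
round 3: derive deriv(b,f) via R1 from deriv(b,g), deriv(g,f)
round 3: derive deriv(b,h) via R1 from deriv(b,g), deriv(g,h)
round 3: derive deriv(b,j) via R1 from deriv(b,e), deriv(e,j)
round 3: derive deriv(e,e) via R1 from deriv(e,b), deriv(b,e)
round 3: derive deriv(e,f) via R1 from deriv(e,g), deriv(g,f)
round 3: derive deriv(e,h) via R1 from deriv(e,a), deriv(a,h)
round 3: derive deriv(e,i) via R1 from deriv(e,b), deriv(b,i)
round 3: derive deriv(f,e) via R1 from deriv(f,b), deriv(b,e)
round 3: derive deriv(f,f) via R1 from deriv(f,g), deriv(g,f)
round 3: derive deriv(f,h) via R1 from deriv(f,a), deriv(a,h)
round 3: derive deriv(f,i) via R1 from deriv(f,b), deriv(b,i)
round 3: derive deriv(j,h) via R1 from deriv(j,a), deriv(a,h)
round 3: derive deriv(j,i) via R1 from deriv(j,b), deriv(b,i)

yes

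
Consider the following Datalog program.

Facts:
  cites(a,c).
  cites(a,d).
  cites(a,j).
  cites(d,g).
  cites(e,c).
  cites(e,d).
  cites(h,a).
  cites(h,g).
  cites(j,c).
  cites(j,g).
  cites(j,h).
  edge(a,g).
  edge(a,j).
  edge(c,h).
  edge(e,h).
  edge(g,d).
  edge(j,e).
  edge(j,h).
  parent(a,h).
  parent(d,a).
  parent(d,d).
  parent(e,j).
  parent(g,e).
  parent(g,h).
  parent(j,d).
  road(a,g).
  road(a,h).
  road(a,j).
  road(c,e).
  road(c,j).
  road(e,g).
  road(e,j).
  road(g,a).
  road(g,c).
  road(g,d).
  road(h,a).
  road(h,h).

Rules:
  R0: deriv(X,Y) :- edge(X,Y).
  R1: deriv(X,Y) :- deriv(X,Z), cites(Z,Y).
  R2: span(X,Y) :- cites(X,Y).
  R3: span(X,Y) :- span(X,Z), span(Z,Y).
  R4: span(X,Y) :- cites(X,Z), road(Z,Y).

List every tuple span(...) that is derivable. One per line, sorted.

span(a,a)
span(a,c)
span(a,d)
span(a,e)
span(a,g)
span(a,h)
span(a,j)
span(d,a)
span(d,c)
span(d,d)
span(d,e)
span(d,g)
span(d,h)
span(d,j)
span(e,a)
span(e,c)
span(e,d)
span(e,e)
span(e,g)
span(e,h)
span(e,j)
span(h,a)
span(h,c)
span(h,d)
span(h,e)
span(h,g)
span(h,h)
span(h,j)
span(j,a)
span(j,c)
span(j,d)
span(j,e)
span(j,g)
span(j,h)
span(j,j)

round 1: derive span(a,c) via R2 from cites(a,c)
round 1: derive span(a,d) via R2 from cites(a,d)
round 1: derive span(a,j) via R2 from cites(a,j)
round 1: derive span(d,g) via R2 from cites(d,g)
round 1: derive span(e,c) via R2 from cites(e,c)
round 1: derive span(e,d) via R2 from cites(e,d)
round 1: derive span(h,a) via R2 from cites(h,a)
round 1: derive span(h,g) via R2 from cites(h,g)
round 1: derive span(j,c) via R2 from cites(j,c)
round 1: derive span(j,g) via R2 from cites(j,g)
round 1: derive span(j,h) via R2 from cites(j,h)
round 1: derive span(a,e) via R4 from cites(a,c), road(c,e)
round 1: derive span(d,a) via R4 from cites(d,g), road(g,a)
round 1: derive span(d,c) via R4 from cites(d,g), road(g,c)
round 1: derive span(d,d) via R4 from cites(d,g), road(g,d)
round 1: derive span(e,e) via R4 from cites(e,c), road(c,e)
round 1: derive span(e,j) via R4 from cites(e,c), road(c,j)
round 1: derive span(h,c) via R4 from cites(h,g), road(g,c)
round 1: derive span(h,d) via R4 from cites(h,g), road(g,d)
round 1: derive span(h,h) via R4 from cites(h,a), road(a,h)
round 1: derive span(h,j) via R4 from cites(h,a), road(a,j)
round 1: derive span(j,a) via R4 from cites(j,g), road(g,a)
round 1: derive span(j,d) via R4 from cites(j,g), road(g,d)
round 1: derive span(j,e) via R4 from cites(j,c), road(c,e)
round 1: derive span(j,j) via R4 from cites(j,c), road(c,j)
round 2: derive span(a,a) via R3 from span(a,d), span(d,a)
round 2: derive span(a,g) via R3 from span(a,d), span(d,g)
round 2: derive span(a,h) via R3 from span(a,j), span(j,h)
round 2: derive span(d,e) via R3 from span(d,a), span(a,e)
round 2: derive span(d,j) via R3 from span(d,a), span(a,j)
round 2: derive span(e,a) via R3 from span(e,d), span(d,a)
round 2: derive span(e,g) via R3 from span(e,d), span(d,g)
round 2: derive span(e,h) via R3 from span(e,j), span(j,h)
round 2: derive span(h,e) via R3 from span(h,a), span(a,e)
round 3: derive span(d,h) via R3 from span(d,a), span(a,h)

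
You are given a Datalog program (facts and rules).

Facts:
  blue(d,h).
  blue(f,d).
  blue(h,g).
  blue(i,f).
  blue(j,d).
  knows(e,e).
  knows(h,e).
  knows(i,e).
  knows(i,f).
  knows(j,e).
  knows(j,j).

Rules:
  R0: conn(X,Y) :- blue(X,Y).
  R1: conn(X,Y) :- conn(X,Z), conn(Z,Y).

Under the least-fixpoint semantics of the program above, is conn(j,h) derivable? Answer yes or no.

round 1: derive conn(d,h) via R0 from blue(d,h)
round 1: derive conn(f,d) via R0 from blue(f,d)
round 1: derive conn(h,g) via R0 from blue(h,g)
round 1: derive conn(i,f) via R0 from blue(i,f)
round 1: derive conn(j,d) via R0 from blue(j,d)
round 2: derive conn(d,g) via R1 from conn(d,h), conn(h,g)
round 2: derive conn(f,h) via R1 from conn(f,d), conn(d,h)
round 2: derive conn(i,d) via R1 from conn(i,f), conn(f,d)
round 2: derive conn(j,h) via R1 from conn(j,d), conn(d,h)
round 3: derive conn(f,g) via R1 from conn(f,d), conn(d,g)
round 3: derive conn(i,g) via R1 from conn(i,d), conn(d,g)
round 3: derive conn(i,h) via R1 from conn(i,d), conn(d,h)
round 3: derive conn(j,g) via R1 from conn(j,d), conn(d,g)

yes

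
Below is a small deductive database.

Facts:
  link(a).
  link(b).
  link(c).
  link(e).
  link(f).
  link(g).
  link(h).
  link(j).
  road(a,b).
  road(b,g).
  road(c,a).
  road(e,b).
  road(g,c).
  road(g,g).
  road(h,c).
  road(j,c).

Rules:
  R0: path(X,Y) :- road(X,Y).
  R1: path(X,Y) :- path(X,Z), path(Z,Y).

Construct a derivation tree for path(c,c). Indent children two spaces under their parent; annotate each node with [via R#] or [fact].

path(c,c)  [via R1]
  path(c,b)  [via R1]
    path(c,a)  [via R0]
      road(c,a)  [fact]
    path(a,b)  [via R0]
      road(a,b)  [fact]
  path(b,c)  [via R1]
    path(b,g)  [via R0]
      road(b,g)  [fact]
    path(g,c)  [via R0]
      road(g,c)  [fact]

round 1: derive path(a,b) via R0 from road(a,b)
round 1: derive path(b,g) via R0 from road(b,g)
round 1: derive path(c,a) via R0 from road(c,a)
round 1: derive path(e,b) via R0 from road(e,b)
round 1: derive path(g,c) via R0 from road(g,c)
round 1: derive path(g,g) via R0 from road(g,g)
round 1: derive path(h,c) via R0 from road(h,c)
round 1: derive path(j,c) via R0 from road(j,c)
round 2: derive path(a,g) via R1 from path(a,b), path(b,g)
round 2: derive path(b,c) via R1 from path(b,g), path(g,c)
round 2: derive path(c,b) via R1 from path(c,a), path(a,b)
round 2: derive path(e,g) via R1 from path(e,b), path(b,g)
round 2: derive path(g,a) via R1 from path(g,c), path(c,a)
round 2: derive path(h,a) via R1 from path(h,c), path(c,a)
round 2: derive path(j,a) via R1 from path(j,c), path(c,a)
round 3: derive path(a,a) via R1 from path(a,g), path(g,a)
round 3: derive path(a,c) via R1 from path(a,b), path(b,c)
round 3: derive path(b,a) via R1 from path(b,c), path(c,a)
round 3: derive path(b,b) via R1 from path(b,c), path(c,b)
round 3: derive path(c,c) via R1 from path(c,b), path(b,c)
round 3: derive path(c,g) via R1 from path(c,a), path(a,g)
round 3: derive path(e,a) via R1 from path(e,g), path(g,a)
round 3: derive path(e,c) via R1 from path(e,b), path(b,c)
round 3: derive path(g,b) via R1 from path(g,a), path(a,b)
round 3: derive path(h,b) via R1 from path(h,a), path(a,b)
round 3: derive path(h,g) via R1 from path(h,a), path(a,g)
round 3: derive path(j,b) via R1 from path(j,a), path(a,b)
round 3: derive path(j,g) via R1 from path(j,a), path(a,g)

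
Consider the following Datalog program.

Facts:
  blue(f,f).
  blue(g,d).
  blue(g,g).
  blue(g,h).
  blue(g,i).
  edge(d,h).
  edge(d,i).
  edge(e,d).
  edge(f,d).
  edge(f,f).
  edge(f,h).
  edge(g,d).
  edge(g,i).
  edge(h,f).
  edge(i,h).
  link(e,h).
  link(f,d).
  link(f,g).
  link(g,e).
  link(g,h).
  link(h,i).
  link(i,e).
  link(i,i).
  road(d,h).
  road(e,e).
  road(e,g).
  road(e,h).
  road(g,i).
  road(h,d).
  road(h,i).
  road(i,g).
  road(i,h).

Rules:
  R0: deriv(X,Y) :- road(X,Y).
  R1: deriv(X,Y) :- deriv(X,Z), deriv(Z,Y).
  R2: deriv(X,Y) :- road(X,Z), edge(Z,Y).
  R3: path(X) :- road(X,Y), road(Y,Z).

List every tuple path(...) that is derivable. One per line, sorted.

round 1: derive path(d) via R3 from road(d,h), road(h,d)
round 1: derive path(e) via R3 from road(e,e), road(e,e)
round 1: derive path(g) via R3 from road(g,i), road(i,g)
round 1: derive path(h) via R3 from road(h,d), road(d,h)
round 1: derive path(i) via R3 from road(i,g), road(g,i)

path(d)
path(e)
path(g)
path(h)
path(i)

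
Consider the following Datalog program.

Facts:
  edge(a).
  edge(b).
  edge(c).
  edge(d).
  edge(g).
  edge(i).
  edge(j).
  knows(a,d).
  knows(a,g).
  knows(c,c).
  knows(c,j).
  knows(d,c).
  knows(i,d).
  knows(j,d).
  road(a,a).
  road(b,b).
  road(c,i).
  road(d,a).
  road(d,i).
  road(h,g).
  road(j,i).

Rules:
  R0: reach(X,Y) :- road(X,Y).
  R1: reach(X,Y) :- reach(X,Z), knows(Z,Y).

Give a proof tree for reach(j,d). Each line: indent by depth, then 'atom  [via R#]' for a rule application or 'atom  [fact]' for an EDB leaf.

reach(j,d)  [via R1]
  reach(j,i)  [via R0]
    road(j,i)  [fact]
  knows(i,d)  [fact]

round 1: derive reach(a,a) via R0 from road(a,a)
round 1: derive reach(b,b) via R0 from road(b,b)
round 1: derive reach(c,i) via R0 from road(c,i)
round 1: derive reach(d,a) via R0 from road(d,a)
round 1: derive reach(d,i) via R0 from road(d,i)
round 1: derive reach(h,g) via R0 from road(h,g)
round 1: derive reach(j,i) via R0 from road(j,i)
round 2: derive reach(a,d) via R1 from reach(a,a), knows(a,d)
round 2: derive reach(a,g) via R1 from reach(a,a), knows(a,g)
round 2: derive reach(c,d) via R1 from reach(c,i), knows(i,d)
round 2: derive reach(d,d) via R1 from reach(d,a), knows(a,d)
round 2: derive reach(d,g) via R1 from reach(d,a), knows(a,g)
round 2: derive reach(j,d) via R1 from reach(j,i), knows(i,d)
round 3: derive reach(a,c) via R1 from reach(a,d), knows(d,c)
round 3: derive reach(c,c) via R1 from reach(c,d), knows(d,c)
round 3: derive reach(d,c) via R1 from reach(d,d), knows(d,c)
round 3: derive reach(j,c) via R1 from reach(j,d), knows(d,c)
round 4: derive reach(a,j) via R1 from reach(a,c), knows(c,j)
round 4: derive reach(c,j) via R1 from reach(c,c), knows(c,j)
round 4: derive reach(d,j) via R1 from reach(d,c), knows(c,j)
round 4: derive reach(j,j) via R1 from reach(j,c), knows(c,j)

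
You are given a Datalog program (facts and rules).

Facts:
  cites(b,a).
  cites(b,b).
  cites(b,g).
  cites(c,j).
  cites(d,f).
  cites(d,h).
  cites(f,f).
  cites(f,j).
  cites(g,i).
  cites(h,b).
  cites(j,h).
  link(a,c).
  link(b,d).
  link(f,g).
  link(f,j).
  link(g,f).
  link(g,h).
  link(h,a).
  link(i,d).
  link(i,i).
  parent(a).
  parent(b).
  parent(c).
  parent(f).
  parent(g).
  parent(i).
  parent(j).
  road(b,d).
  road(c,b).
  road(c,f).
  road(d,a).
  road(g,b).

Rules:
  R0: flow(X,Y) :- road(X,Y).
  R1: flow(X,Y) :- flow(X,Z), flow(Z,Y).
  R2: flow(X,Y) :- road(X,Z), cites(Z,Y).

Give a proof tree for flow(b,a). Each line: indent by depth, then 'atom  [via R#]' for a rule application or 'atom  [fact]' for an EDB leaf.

flow(b,a)  [via R1]
  flow(b,d)  [via R0]
    road(b,d)  [fact]
  flow(d,a)  [via R0]
    road(d,a)  [fact]

round 1: derive flow(b,d) via R0 from road(b,d)
round 1: derive flow(c,b) via R0 from road(c,b)
round 1: derive flow(c,f) via R0 from road(c,f)
round 1: derive flow(d,a) via R0 from road(d,a)
round 1: derive flow(g,b) via R0 from road(g,b)
round 1: derive flow(b,f) via R2 from road(b,d), cites(d,f)
round 1: derive flow(b,h) via R2 from road(b,d), cites(d,h)
round 1: derive flow(c,a) via R2 from road(c,b), cites(b,a)
round 1: derive flow(c,g) via R2 from road(c,b), cites(b,g)
round 1: derive flow(c,j) via R2 from road(c,f), cites(f,j)
round 1: derive flow(g,a) via R2 from road(g,b), cites(b,a)
round 1: derive flow(g,g) via R2 from road(g,b), cites(b,g)
round 2: derive flow(b,a) via R1 from flow(b,d), flow(d,a)
round 2: derive flow(c,d) via R1 from flow(c,b), flow(b,d)
round 2: derive flow(c,h) via R1 from flow(c,b), flow(b,h)
round 2: derive flow(g,d) via R1 from flow(g,b), flow(b,d)
round 2: derive flow(g,f) via R1 from flow(g,b), flow(b,f)
round 2: derive flow(g,h) via R1 from flow(g,b), flow(b,h)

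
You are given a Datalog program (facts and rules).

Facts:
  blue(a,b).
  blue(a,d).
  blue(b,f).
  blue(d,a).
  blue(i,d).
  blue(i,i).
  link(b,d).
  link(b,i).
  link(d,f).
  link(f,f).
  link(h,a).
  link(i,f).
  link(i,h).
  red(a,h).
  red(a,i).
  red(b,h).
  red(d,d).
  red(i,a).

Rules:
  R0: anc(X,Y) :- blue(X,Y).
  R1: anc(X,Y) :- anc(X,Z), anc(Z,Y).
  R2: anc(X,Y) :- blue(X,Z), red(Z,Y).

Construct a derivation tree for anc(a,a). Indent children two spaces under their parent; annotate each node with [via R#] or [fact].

anc(a,a)  [via R1]
  anc(a,d)  [via R0]
    blue(a,d)  [fact]
  anc(d,a)  [via R0]
    blue(d,a)  [fact]

round 1: derive anc(a,b) via R0 from blue(a,b)
round 1: derive anc(a,d) via R0 from blue(a,d)
round 1: derive anc(b,f) via R0 from blue(b,f)
round 1: derive anc(d,a) via R0 from blue(d,a)
round 1: derive anc(i,d) via R0 from blue(i,d)
round 1: derive anc(i,i) via R0 from blue(i,i)
round 1: derive anc(a,h) via R2 from blue(a,b), red(b,h)
round 1: derive anc(d,h) via R2 from blue(d,a), red(a,h)
round 1: derive anc(d,i) via R2 from blue(d,a), red(a,i)
round 1: derive anc(i,a) via R2 from blue(i,i), red(i,a)
round 2: derive anc(a,a) via R1 from anc(a,d), anc(d,a)
round 2: derive anc(a,f) via R1 from anc(a,b), anc(b,f)
round 2: derive anc(a,i) via R1 from anc(a,d), anc(d,i)
round 2: derive anc(d,b) via R1 from anc(d,a), anc(a,b)
round 2: derive anc(d,d) via R1 from anc(d,a), anc(a,d)
round 2: derive anc(i,b) via R1 from anc(i,a), anc(a,b)
round 2: derive anc(i,h) via R1 from anc(i,a), anc(a,h)
round 3: derive anc(d,f) via R1 from anc(d,a), anc(a,f)
round 3: derive anc(i,f) via R1 from anc(i,a), anc(a,f)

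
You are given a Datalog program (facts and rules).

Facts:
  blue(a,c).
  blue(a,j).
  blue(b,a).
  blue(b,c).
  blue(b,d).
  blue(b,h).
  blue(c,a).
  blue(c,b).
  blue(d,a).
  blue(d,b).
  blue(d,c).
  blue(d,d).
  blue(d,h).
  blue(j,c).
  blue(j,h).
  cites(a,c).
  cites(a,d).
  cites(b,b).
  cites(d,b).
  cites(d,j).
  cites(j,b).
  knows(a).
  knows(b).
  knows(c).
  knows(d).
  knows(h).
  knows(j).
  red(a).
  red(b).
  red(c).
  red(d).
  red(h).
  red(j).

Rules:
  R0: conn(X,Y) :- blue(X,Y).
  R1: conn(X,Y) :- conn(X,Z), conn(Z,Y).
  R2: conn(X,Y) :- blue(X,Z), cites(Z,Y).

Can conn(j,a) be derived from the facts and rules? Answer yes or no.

round 1: derive conn(a,c) via R0 from blue(a,c)
round 1: derive conn(a,j) via R0 from blue(a,j)
round 1: derive conn(b,a) via R0 from blue(b,a)
round 1: derive conn(b,c) via R0 from blue(b,c)
round 1: derive conn(b,d) via R0 from blue(b,d)
round 1: derive conn(b,h) via R0 from blue(b,h)
round 1: derive conn(c,a) via R0 from blue(c,a)
round 1: derive conn(c,b) via R0 from blue(c,b)
round 1: derive conn(d,a) via R0 from blue(d,a)
round 1: derive conn(d,b) via R0 from blue(d,b)
round 1: derive conn(d,c) via R0 from blue(d,c)
round 1: derive conn(d,d) via R0 from blue(d,d)
round 1: derive conn(d,h) via R0 from blue(d,h)
round 1: derive conn(j,c) via R0 from blue(j,c)
round 1: derive conn(j,h) via R0 from blue(j,h)
round 1: derive conn(a,b) via R2 from blue(a,j), cites(j,b)
round 1: derive conn(b,b) via R2 from blue(b,d), cites(d,b)
round 1: derive conn(b,j) via R2 from blue(b,d), cites(d,j)
round 1: derive conn(c,c) via R2 from blue(c,a), cites(a,c)
round 1: derive conn(c,d) via R2 from blue(c,a), cites(a,d)
round 1: derive conn(d,j) via R2 from blue(d,d), cites(d,j)
round 2: derive conn(a,a) via R1 from conn(a,b), conn(b,a)
round 2: derive conn(a,d) via R1 from conn(a,b), conn(b,d)
round 2: derive conn(a,h) via R1 from conn(a,b), conn(b,h)
round 2: derive conn(c,h) via R1 from conn(c,b), conn(b,h)
round 2: derive conn(c,j) via R1 from conn(c,a), conn(a,j)
round 2: derive conn(j,a) via R1 from conn(j,c), conn(c,a)
round 2: derive conn(j,b) via R1 from conn(j,c), conn(c,b)
round 2: derive conn(j,d) via R1 from conn(j,c), conn(c,d)
round 3: derive conn(j,j) via R1 from conn(j,a), conn(a,j)

yes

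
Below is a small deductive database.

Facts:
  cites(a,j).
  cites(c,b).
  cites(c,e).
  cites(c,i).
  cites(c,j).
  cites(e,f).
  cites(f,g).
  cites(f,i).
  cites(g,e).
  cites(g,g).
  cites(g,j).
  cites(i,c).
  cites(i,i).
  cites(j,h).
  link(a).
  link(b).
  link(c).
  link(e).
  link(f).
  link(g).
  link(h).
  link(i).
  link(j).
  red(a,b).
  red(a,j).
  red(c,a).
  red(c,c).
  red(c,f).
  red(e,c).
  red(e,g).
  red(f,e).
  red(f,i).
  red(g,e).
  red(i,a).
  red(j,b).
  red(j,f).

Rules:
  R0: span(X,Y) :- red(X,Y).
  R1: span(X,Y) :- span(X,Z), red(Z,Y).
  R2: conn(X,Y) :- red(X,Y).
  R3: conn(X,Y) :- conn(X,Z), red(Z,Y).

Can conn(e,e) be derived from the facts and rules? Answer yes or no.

round 1: derive conn(a,b) via R2 from red(a,b)
round 1: derive conn(a,j) via R2 from red(a,j)
round 1: derive conn(c,a) via R2 from red(c,a)
round 1: derive conn(c,c) via R2 from red(c,c)
round 1: derive conn(c,f) via R2 from red(c,f)
round 1: derive conn(e,c) via R2 from red(e,c)
round 1: derive conn(e,g) via R2 from red(e,g)
round 1: derive conn(f,e) via R2 from red(f,e)
round 1: derive conn(f,i) via R2 from red(f,i)
round 1: derive conn(g,e) via R2 from red(g,e)
round 1: derive conn(i,a) via R2 from red(i,a)
round 1: derive conn(j,b) via R2 from red(j,b)
round 1: derive conn(j,f) via R2 from red(j,f)
round 2: derive conn(a,f) via R3 from conn(a,j), red(j,f)
round 2: derive conn(c,b) via R3 from conn(c,a), red(a,b)
round 2: derive conn(c,e) via R3 from conn(c,f), red(f,e)
round 2: derive conn(c,i) via R3 from conn(c,f), red(f,i)
round 2: derive conn(c,j) via R3 from conn(c,a), red(a,j)
round 2: derive conn(e,a) via R3 from conn(e,c), red(c,a)
round 2: derive conn(e,e) via R3 from conn(e,g), red(g,e)
round 2: derive conn(e,f) via R3 from conn(e,c), red(c,f)
round 2: derive conn(f,a) via R3 from conn(f,i), red(i,a)
round 2: derive conn(f,c) via R3 from conn(f,e), red(e,c)
round 2: derive conn(f,g) via R3 from conn(f,e), red(e,g)
round 2: derive conn(g,c) via R3 from conn(g,e), red(e,c)
round 2: derive conn(g,g) via R3 from conn(g,e), red(e,g)
round 2: derive conn(i,b) via R3 from conn(i,a), red(a,b)
round 2: derive conn(i,j) via R3 from conn(i,a), red(a,j)
round 2: derive conn(j,e) via R3 from conn(j,f), red(f,e)
round 2: derive conn(j,i) via R3 from conn(j,f), red(f,i)
round 3: derive conn(a,e) via R3 from conn(a,f), red(f,e)
round 3: derive conn(a,i) via R3 from conn(a,f), red(f,i)
round 3: derive conn(c,g) via R3 from conn(c,e), red(e,g)
round 3: derive conn(e,b) via R3 from conn(e,a), red(a,b)
round 3: derive conn(e,i) via R3 from conn(e,f), red(f,i)
round 3: derive conn(e,j) via R3 from conn(e,a), red(a,j)
round 3: derive conn(f,b) via R3 from conn(f,a), red(a,b)
round 3: derive conn(f,f) via R3 from conn(f,c), red(c,f)
round 3: derive conn(f,j) via R3 from conn(f,a), red(a,j)
round 3: derive conn(g,a) via R3 from conn(g,c), red(c,a)
round 3: derive conn(g,f) via R3 from conn(g,c), red(c,f)
round 3: derive conn(i,f) via R3 from conn(i,j), red(j,f)
round 3: derive conn(j,a) via R3 from conn(j,i), red(i,a)
round 3: derive conn(j,c) via R3 from conn(j,e), red(e,c)
round 3: derive conn(j,g) via R3 from conn(j,e), red(e,g)
round 4: derive conn(a,a) via R3 from conn(a,i), red(i,a)
round 4: derive conn(a,c) via R3 from conn(a,e), red(e,c)
round 4: derive conn(a,g) via R3 from conn(a,e), red(e,g)
round 4: derive conn(g,b) via R3 from conn(g,a), red(a,b)
round 4: derive conn(g,i) via R3 from conn(g,f), red(f,i)
round 4: derive conn(g,j) via R3 from conn(g,a), red(a,j)
round 4: derive conn(i,e) via R3 from conn(i,f), red(f,e)
round 4: derive conn(i,i) via R3 from conn(i,f), red(f,i)
round 4: derive conn(j,j) via R3 from conn(j,a), red(a,j)
round 5: derive conn(i,c) via R3 from conn(i,e), red(e,c)
round 5: derive conn(i,g) via R3 from conn(i,e), red(e,g)

yes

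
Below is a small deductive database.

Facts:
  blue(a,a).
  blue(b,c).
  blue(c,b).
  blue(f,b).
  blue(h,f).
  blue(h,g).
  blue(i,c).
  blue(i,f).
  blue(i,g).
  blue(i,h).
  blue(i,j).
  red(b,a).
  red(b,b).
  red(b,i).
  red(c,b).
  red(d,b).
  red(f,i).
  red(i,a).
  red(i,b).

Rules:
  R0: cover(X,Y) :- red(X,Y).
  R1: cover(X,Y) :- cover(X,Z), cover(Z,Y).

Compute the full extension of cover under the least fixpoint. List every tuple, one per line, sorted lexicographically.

round 1: derive cover(b,a) via R0 from red(b,a)
round 1: derive cover(b,b) via R0 from red(b,b)
round 1: derive cover(b,i) via R0 from red(b,i)
round 1: derive cover(c,b) via R0 from red(c,b)
round 1: derive cover(d,b) via R0 from red(d,b)
round 1: derive cover(f,i) via R0 from red(f,i)
round 1: derive cover(i,a) via R0 from red(i,a)
round 1: derive cover(i,b) via R0 from red(i,b)
round 2: derive cover(c,a) via R1 from cover(c,b), cover(b,a)
round 2: derive cover(c,i) via R1 from cover(c,b), cover(b,i)
round 2: derive cover(d,a) via R1 from cover(d,b), cover(b,a)
round 2: derive cover(d,i) via R1 from cover(d,b), cover(b,i)
round 2: derive cover(f,a) via R1 from cover(f,i), cover(i,a)
round 2: derive cover(f,b) via R1 from cover(f,i), cover(i,b)
round 2: derive cover(i,i) via R1 from cover(i,b), cover(b,i)

cover(b,a)
cover(b,b)
cover(b,i)
cover(c,a)
cover(c,b)
cover(c,i)
cover(d,a)
cover(d,b)
cover(d,i)
cover(f,a)
cover(f,b)
cover(f,i)
cover(i,a)
cover(i,b)
cover(i,i)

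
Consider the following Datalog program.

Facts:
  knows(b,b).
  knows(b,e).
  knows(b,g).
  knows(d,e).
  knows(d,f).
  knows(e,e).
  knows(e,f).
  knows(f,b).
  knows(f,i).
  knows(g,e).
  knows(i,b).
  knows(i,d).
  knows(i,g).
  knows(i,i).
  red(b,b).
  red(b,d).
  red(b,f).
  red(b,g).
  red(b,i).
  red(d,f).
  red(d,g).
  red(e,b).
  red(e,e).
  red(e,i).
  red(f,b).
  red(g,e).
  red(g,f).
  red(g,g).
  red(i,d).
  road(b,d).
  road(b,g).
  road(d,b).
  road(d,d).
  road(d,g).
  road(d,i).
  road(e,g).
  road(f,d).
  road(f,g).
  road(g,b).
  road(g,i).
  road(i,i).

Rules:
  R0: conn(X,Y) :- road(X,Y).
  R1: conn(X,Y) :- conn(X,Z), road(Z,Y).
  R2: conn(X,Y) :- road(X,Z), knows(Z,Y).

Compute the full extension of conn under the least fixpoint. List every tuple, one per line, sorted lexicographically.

round 1: derive conn(b,d) via R0 from road(b,d)
round 1: derive conn(b,g) via R0 from road(b,g)
round 1: derive conn(d,b) via R0 from road(d,b)
round 1: derive conn(d,d) via R0 from road(d,d)
round 1: derive conn(d,g) via R0 from road(d,g)
round 1: derive conn(d,i) via R0 from road(d,i)
round 1: derive conn(e,g) via R0 from road(e,g)
round 1: derive conn(f,d) via R0 from road(f,d)
round 1: derive conn(f,g) via R0 from road(f,g)
round 1: derive conn(g,b) via R0 from road(g,b)
round 1: derive conn(g,i) via R0 from road(g,i)
round 1: derive conn(i,i) via R0 from road(i,i)
round 1: derive conn(b,e) via R2 from road(b,d), knows(d,e)
round 1: derive conn(b,f) via R2 from road(b,d), knows(d,f)
round 1: derive conn(d,e) via R2 from road(d,b), knows(b,e)
round 1: derive conn(d,f) via R2 from road(d,d), knows(d,f)
round 1: derive conn(e,e) via R2 from road(e,g), knows(g,e)
round 1: derive conn(f,e) via R2 from road(f,d), knows(d,e)
round 1: derive conn(f,f) via R2 from road(f,d), knows(d,f)
round 1: derive conn(g,d) via R2 from road(g,i), knows(i,d)
round 1: derive conn(g,e) via R2 from road(g,b), knows(b,e)
round 1: derive conn(g,g) via R2 from road(g,b), knows(b,g)
round 1: derive conn(i,b) via R2 from road(i,i), knows(i,b)
round 1: derive conn(i,d) via R2 from road(i,i), knows(i,d)
round 1: derive conn(i,g) via R2 from road(i,i), knows(i,g)
round 2: derive conn(b,b) via R1 from conn(b,d), road(d,b)
round 2: derive conn(b,i) via R1 from conn(b,d), road(d,i)
round 2: derive conn(e,b) via R1 from conn(e,g), road(g,b)
round 2: derive conn(e,i) via R1 from conn(e,g), road(g,i)
round 2: derive conn(f,b) via R1 from conn(f,d), road(d,b)
round 2: derive conn(f,i) via R1 from conn(f,d), road(d,i)
round 3: derive conn(e,d) via R1 from conn(e,b), road(b,d)

conn(b,b)
conn(b,d)
conn(b,e)
conn(b,f)
conn(b,g)
conn(b,i)
conn(d,b)
conn(d,d)
conn(d,e)
conn(d,f)
conn(d,g)
conn(d,i)
conn(e,b)
conn(e,d)
conn(e,e)
conn(e,g)
conn(e,i)
conn(f,b)
conn(f,d)
conn(f,e)
conn(f,f)
conn(f,g)
conn(f,i)
conn(g,b)
conn(g,d)
conn(g,e)
conn(g,g)
conn(g,i)
conn(i,b)
conn(i,d)
conn(i,g)
conn(i,i)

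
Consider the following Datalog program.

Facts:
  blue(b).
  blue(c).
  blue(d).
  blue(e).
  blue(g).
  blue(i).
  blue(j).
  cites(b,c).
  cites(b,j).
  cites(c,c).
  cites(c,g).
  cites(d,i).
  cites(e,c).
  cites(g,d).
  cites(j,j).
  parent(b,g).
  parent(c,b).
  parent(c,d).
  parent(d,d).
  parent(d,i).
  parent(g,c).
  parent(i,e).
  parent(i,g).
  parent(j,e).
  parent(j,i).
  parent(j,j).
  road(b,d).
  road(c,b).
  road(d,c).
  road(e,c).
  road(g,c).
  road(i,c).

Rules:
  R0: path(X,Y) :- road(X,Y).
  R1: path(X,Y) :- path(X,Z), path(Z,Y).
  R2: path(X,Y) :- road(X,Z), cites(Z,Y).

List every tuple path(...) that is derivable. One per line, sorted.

round 1: derive path(b,d) via R0 from road(b,d)
round 1: derive path(c,b) via R0 from road(c,b)
round 1: derive path(d,c) via R0 from road(d,c)
round 1: derive path(e,c) via R0 from road(e,c)
round 1: derive path(g,c) via R0 from road(g,c)
round 1: derive path(i,c) via R0 from road(i,c)
round 1: derive path(b,i) via R2 from road(b,d), cites(d,i)
round 1: derive path(c,c) via R2 from road(c,b), cites(b,c)
round 1: derive path(c,j) via R2 from road(c,b), cites(b,j)
round 1: derive path(d,g) via R2 from road(d,c), cites(c,g)
round 1: derive path(e,g) via R2 from road(e,c), cites(c,g)
round 1: derive path(g,g) via R2 from road(g,c), cites(c,g)
round 1: derive path(i,g) via R2 from road(i,c), cites(c,g)
round 2: derive path(b,c) via R1 from path(b,d), path(d,c)
round 2: derive path(b,g) via R1 from path(b,d), path(d,g)
round 2: derive path(c,d) via R1 from path(c,b), path(b,d)
round 2: derive path(c,i) via R1 from path(c,b), path(b,i)
round 2: derive path(d,b) via R1 from path(d,c), path(c,b)
round 2: derive path(d,j) via R1 from path(d,c), path(c,j)
round 2: derive path(e,b) via R1 from path(e,c), path(c,b)
round 2: derive path(e,j) via R1 from path(e,c), path(c,j)
round 2: derive path(g,b) via R1 from path(g,c), path(c,b)
round 2: derive path(g,j) via R1 from path(g,c), path(c,j)
round 2: derive path(i,b) via R1 from path(i,c), path(c,b)
round 2: derive path(i,j) via R1 from path(i,c), path(c,j)
round 3: derive path(b,b) via R1 from path(b,c), path(c,b)
round 3: derive path(b,j) via R1 from path(b,c), path(c,j)
round 3: derive path(c,g) via R1 from path(c,b), path(b,g)
round 3: derive path(d,d) via R1 from path(d,b), path(b,d)
round 3: derive path(d,i) via R1 from path(d,b), path(b,i)
round 3: derive path(e,d) via R1 from path(e,b), path(b,d)
round 3: derive path(e,i) via R1 from path(e,b), path(b,i)
round 3: derive path(g,d) via R1 from path(g,b), path(b,d)
round 3: derive path(g,i) via R1 from path(g,b), path(b,i)
round 3: derive path(i,d) via R1 from path(i,b), path(b,d)
round 3: derive path(i,i) via R1 from path(i,b), path(b,i)

path(b,b)
path(b,c)
path(b,d)
path(b,g)
path(b,i)
path(b,j)
path(c,b)
path(c,c)
path(c,d)
path(c,g)
path(c,i)
path(c,j)
path(d,b)
path(d,c)
path(d,d)
path(d,g)
path(d,i)
path(d,j)
path(e,b)
path(e,c)
path(e,d)
path(e,g)
path(e,i)
path(e,j)
path(g,b)
path(g,c)
path(g,d)
path(g,g)
path(g,i)
path(g,j)
path(i,b)
path(i,c)
path(i,d)
path(i,g)
path(i,i)
path(i,j)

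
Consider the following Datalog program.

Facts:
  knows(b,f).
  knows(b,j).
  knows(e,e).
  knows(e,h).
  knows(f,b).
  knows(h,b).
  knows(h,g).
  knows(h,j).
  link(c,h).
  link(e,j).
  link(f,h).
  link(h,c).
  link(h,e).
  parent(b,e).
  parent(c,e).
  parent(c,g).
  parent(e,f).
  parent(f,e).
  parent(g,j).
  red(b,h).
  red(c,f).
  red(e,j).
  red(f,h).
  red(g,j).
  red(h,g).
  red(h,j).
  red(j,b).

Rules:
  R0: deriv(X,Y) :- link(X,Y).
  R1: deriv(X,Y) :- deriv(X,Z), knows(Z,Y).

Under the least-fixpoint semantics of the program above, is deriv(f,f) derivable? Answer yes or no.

yes

round 1: derive deriv(c,h) via R0 from link(c,h)
round 1: derive deriv(e,j) via R0 from link(e,j)
round 1: derive deriv(f,h) via R0 from link(f,h)
round 1: derive deriv(h,c) via R0 from link(h,c)
round 1: derive deriv(h,e) via R0 from link(h,e)
round 2: derive deriv(c,b) via R1 from deriv(c,h), knows(h,b)
round 2: derive deriv(c,g) via R1 from deriv(c,h), knows(h,g)
round 2: derive deriv(c,j) via R1 from deriv(c,h), knows(h,j)
round 2: derive deriv(f,b) via R1 from deriv(f,h), knows(h,b)
round 2: derive deriv(f,g) via R1 from deriv(f,h), knows(h,g)
round 2: derive deriv(f,j) via R1 from deriv(f,h), knows(h,j)
round 2: derive deriv(h,h) via R1 from deriv(h,e), knows(e,h)
round 3: derive deriv(c,f) via R1 from deriv(c,b), knows(b,f)
round 3: derive deriv(f,f) via R1 from deriv(f,b), knows(b,f)
round 3: derive deriv(h,b) via R1 from deriv(h,h), knows(h,b)
round 3: derive deriv(h,g) via R1 from deriv(h,h), knows(h,g)
round 3: derive deriv(h,j) via R1 from deriv(h,h), knows(h,j)
round 4: derive deriv(h,f) via R1 from deriv(h,b), knows(b,f)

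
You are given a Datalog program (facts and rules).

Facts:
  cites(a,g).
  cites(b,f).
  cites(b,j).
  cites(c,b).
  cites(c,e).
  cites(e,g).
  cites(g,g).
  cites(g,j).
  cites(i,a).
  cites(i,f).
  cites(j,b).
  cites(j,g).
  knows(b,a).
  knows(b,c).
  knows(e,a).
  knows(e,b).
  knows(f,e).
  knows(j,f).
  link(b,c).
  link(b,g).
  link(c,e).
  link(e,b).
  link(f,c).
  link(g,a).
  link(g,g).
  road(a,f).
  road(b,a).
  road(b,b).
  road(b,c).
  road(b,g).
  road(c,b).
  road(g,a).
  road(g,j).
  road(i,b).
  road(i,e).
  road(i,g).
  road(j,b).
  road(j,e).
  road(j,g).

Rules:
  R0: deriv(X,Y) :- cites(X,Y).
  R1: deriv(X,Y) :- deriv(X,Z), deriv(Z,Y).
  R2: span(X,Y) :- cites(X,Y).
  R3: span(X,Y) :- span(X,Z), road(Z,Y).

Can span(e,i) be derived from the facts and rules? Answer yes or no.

round 1: derive span(a,g) via R2 from cites(a,g)
round 1: derive span(b,f) via R2 from cites(b,f)
round 1: derive span(b,j) via R2 from cites(b,j)
round 1: derive span(c,b) via R2 from cites(c,b)
round 1: derive span(c,e) via R2 from cites(c,e)
round 1: derive span(e,g) via R2 from cites(e,g)
round 1: derive span(g,g) via R2 from cites(g,g)
round 1: derive span(g,j) via R2 from cites(g,j)
round 1: derive span(i,a) via R2 from cites(i,a)
round 1: derive span(i,f) via R2 from cites(i,f)
round 1: derive span(j,b) via R2 from cites(j,b)
round 1: derive span(j,g) via R2 from cites(j,g)
round 2: derive span(a,a) via R3 from span(a,g), road(g,a)
round 2: derive span(a,j) via R3 from span(a,g), road(g,j)
round 2: derive span(b,b) via R3 from span(b,j), road(j,b)
round 2: derive span(b,e) via R3 from span(b,j), road(j,e)
round 2: derive span(b,g) via R3 from span(b,j), road(j,g)
round 2: derive span(c,a) via R3 from span(c,b), road(b,a)
round 2: derive span(c,c) via R3 from span(c,b), road(b,c)
round 2: derive span(c,g) via R3 from span(c,b), road(b,g)
round 2: derive span(e,a) via R3 from span(e,g), road(g,a)
round 2: derive span(e,j) via R3 from span(e,g), road(g,j)
round 2: derive span(g,a) via R3 from span(g,g), road(g,a)
round 2: derive span(g,b) via R3 from span(g,j), road(j,b)
round 2: derive span(g,e) via R3 from span(g,j), road(j,e)
round 2: derive span(j,a) via R3 from span(j,b), road(b,a)
round 2: derive span(j,c) via R3 from span(j,b), road(b,c)
round 2: derive span(j,j) via R3 from span(j,g), road(g,j)
round 3: derive span(a,b) via R3 from span(a,j), road(j,b)
round 3: derive span(a,e) via R3 from span(a,j), road(j,e)
round 3: derive span(a,f) via R3 from span(a,a), road(a,f)
round 3: derive span(b,a) via R3 from span(b,b), road(b,a)
round 3: derive span(b,c) via R3 from span(b,b), road(b,c)
round 3: derive span(c,f) via R3 from span(c,a), road(a,f)
round 3: derive span(c,j) via R3 from span(c,g), road(g,j)
round 3: derive span(e,b) via R3 from span(e,j), road(j,b)
round 3: derive span(e,e) via R3 from span(e,j), road(j,e)
round 3: derive span(e,f) via R3 from span(e,a), road(a,f)
round 3: derive span(g,c) via R3 from span(g,b), road(b,c)
round 3: derive span(g,f) via R3 from span(g,a), road(a,f)
round 3: derive span(j,e) via R3 from span(j,j), road(j,e)
round 3: derive span(j,f) via R3 from span(j,a), road(a,f)
round 4: derive span(a,c) via R3 from span(a,b), road(b,c)
round 4: derive span(e,c) via R3 from span(e,b), road(b,c)

no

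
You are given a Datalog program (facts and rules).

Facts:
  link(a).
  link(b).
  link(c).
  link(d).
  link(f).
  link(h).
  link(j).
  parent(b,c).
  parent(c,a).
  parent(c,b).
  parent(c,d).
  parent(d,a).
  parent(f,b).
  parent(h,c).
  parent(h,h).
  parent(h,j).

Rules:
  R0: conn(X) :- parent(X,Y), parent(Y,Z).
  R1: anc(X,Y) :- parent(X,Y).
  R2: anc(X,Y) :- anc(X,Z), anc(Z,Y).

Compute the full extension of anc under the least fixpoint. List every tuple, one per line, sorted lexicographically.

anc(b,a)
anc(b,b)
anc(b,c)
anc(b,d)
anc(c,a)
anc(c,b)
anc(c,c)
anc(c,d)
anc(d,a)
anc(f,a)
anc(f,b)
anc(f,c)
anc(f,d)
anc(h,a)
anc(h,b)
anc(h,c)
anc(h,d)
anc(h,h)
anc(h,j)

round 1: derive anc(b,c) via R1 from parent(b,c)
round 1: derive anc(c,a) via R1 from parent(c,a)
round 1: derive anc(c,b) via R1 from parent(c,b)
round 1: derive anc(c,d) via R1 from parent(c,d)
round 1: derive anc(d,a) via R1 from parent(d,a)
round 1: derive anc(f,b) via R1 from parent(f,b)
round 1: derive anc(h,c) via R1 from parent(h,c)
round 1: derive anc(h,h) via R1 from parent(h,h)
round 1: derive anc(h,j) via R1 from parent(h,j)
round 2: derive anc(b,a) via R2 from anc(b,c), anc(c,a)
round 2: derive anc(b,b) via R2 from anc(b,c), anc(c,b)
round 2: derive anc(b,d) via R2 from anc(b,c), anc(c,d)
round 2: derive anc(c,c) via R2 from anc(c,b), anc(b,c)
round 2: derive anc(f,c) via R2 from anc(f,b), anc(b,c)
round 2: derive anc(h,a) via R2 from anc(h,c), anc(c,a)
round 2: derive anc(h,b) via R2 from anc(h,c), anc(c,b)
round 2: derive anc(h,d) via R2 from anc(h,c), anc(c,d)
round 3: derive anc(f,a) via R2 from anc(f,b), anc(b,a)
round 3: derive anc(f,d) via R2 from anc(f,b), anc(b,d)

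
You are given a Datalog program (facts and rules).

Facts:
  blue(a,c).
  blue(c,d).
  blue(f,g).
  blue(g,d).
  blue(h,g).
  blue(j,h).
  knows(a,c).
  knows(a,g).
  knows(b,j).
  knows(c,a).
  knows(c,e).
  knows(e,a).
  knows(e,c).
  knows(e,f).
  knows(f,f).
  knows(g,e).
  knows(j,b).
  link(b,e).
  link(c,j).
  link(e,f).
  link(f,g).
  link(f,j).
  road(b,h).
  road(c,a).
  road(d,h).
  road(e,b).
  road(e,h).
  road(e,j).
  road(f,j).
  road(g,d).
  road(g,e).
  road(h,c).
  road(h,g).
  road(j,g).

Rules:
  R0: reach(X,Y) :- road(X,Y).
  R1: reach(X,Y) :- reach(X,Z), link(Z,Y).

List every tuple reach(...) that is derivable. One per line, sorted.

reach(b,h)
reach(c,a)
reach(d,h)
reach(e,b)
reach(e,e)
reach(e,f)
reach(e,g)
reach(e,h)
reach(e,j)
reach(f,j)
reach(g,d)
reach(g,e)
reach(g,f)
reach(g,g)
reach(g,j)
reach(h,c)
reach(h,g)
reach(h,j)
reach(j,g)

round 1: derive reach(b,h) via R0 from road(b,h)
round 1: derive reach(c,a) via R0 from road(c,a)
round 1: derive reach(d,h) via R0 from road(d,h)
round 1: derive reach(e,b) via R0 from road(e,b)
round 1: derive reach(e,h) via R0 from road(e,h)
round 1: derive reach(e,j) via R0 from road(e,j)
round 1: derive reach(f,j) via R0 from road(f,j)
round 1: derive reach(g,d) via R0 from road(g,d)
round 1: derive reach(g,e) via R0 from road(g,e)
round 1: derive reach(h,c) via R0 from road(h,c)
round 1: derive reach(h,g) via R0 from road(h,g)
round 1: derive reach(j,g) via R0 from road(j,g)
round 2: derive reach(e,e) via R1 from reach(e,b), link(b,e)
round 2: derive reach(g,f) via R1 from reach(g,e), link(e,f)
round 2: derive reach(h,j) via R1 from reach(h,c), link(c,j)
round 3: derive reach(e,f) via R1 from reach(e,e), link(e,f)
round 3: derive reach(g,g) via R1 from reach(g,f), link(f,g)
round 3: derive reach(g,j) via R1 from reach(g,f), link(f,j)
round 4: derive reach(e,g) via R1 from reach(e,f), link(f,g)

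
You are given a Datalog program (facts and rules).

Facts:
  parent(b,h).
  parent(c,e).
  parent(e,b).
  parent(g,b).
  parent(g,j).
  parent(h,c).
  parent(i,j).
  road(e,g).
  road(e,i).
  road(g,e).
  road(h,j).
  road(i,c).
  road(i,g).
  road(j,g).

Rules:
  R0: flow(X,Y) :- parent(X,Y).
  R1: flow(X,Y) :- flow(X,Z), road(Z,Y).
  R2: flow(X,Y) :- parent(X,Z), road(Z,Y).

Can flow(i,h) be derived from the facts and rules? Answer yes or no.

no

round 1: derive flow(b,h) via R0 from parent(b,h)
round 1: derive flow(c,e) via R0 from parent(c,e)
round 1: derive flow(e,b) via R0 from parent(e,b)
round 1: derive flow(g,b) via R0 from parent(g,b)
round 1: derive flow(g,j) via R0 from parent(g,j)
round 1: derive flow(h,c) via R0 from parent(h,c)
round 1: derive flow(i,j) via R0 from parent(i,j)
round 1: derive flow(b,j) via R2 from parent(b,h), road(h,j)
round 1: derive flow(c,g) via R2 from parent(c,e), road(e,g)
round 1: derive flow(c,i) via R2 from parent(c,e), road(e,i)
round 1: derive flow(g,g) via R2 from parent(g,j), road(j,g)
round 1: derive flow(i,g) via R2 from parent(i,j), road(j,g)
round 2: derive flow(b,g) via R1 from flow(b,j), road(j,g)
round 2: derive flow(c,c) via R1 from flow(c,i), road(i,c)
round 2: derive flow(g,e) via R1 from flow(g,g), road(g,e)
round 2: derive flow(i,e) via R1 from flow(i,g), road(g,e)
round 3: derive flow(b,e) via R1 from flow(b,g), road(g,e)
round 3: derive flow(g,i) via R1 from flow(g,e), road(e,i)
round 3: derive flow(i,i) via R1 from flow(i,e), road(e,i)
round 4: derive flow(b,i) via R1 from flow(b,e), road(e,i)
round 4: derive flow(g,c) via R1 from flow(g,i), road(i,c)
round 4: derive flow(i,c) via R1 from flow(i,i), road(i,c)
round 5: derive flow(b,c) via R1 from flow(b,i), road(i,c)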